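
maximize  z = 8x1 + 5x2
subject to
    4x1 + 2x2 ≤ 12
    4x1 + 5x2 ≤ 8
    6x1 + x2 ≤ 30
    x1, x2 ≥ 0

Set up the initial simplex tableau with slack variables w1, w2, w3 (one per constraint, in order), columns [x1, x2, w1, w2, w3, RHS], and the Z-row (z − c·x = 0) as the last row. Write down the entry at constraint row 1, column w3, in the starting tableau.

0

Slack w3 belongs to constraint 3; its column is the unit vector e_3, so the entry in row 1 is 0.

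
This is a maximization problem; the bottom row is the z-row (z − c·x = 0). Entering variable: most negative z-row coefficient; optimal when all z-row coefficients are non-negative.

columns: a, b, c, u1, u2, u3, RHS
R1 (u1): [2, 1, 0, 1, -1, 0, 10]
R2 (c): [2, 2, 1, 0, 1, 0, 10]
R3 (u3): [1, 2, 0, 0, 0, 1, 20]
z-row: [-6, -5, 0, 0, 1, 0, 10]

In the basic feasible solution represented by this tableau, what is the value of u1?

10

u1 is basic (row 1); its value is the RHS of that row, 10.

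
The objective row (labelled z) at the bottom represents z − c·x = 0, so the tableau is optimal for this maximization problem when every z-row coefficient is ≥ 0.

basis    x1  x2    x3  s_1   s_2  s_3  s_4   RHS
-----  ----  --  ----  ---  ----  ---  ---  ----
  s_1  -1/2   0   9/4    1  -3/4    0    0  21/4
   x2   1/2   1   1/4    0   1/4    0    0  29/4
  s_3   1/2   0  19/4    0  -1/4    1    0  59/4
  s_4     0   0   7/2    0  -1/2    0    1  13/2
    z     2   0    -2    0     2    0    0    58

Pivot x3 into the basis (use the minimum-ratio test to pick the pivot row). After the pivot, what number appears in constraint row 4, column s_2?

Ratio test on column x3 — row 1: (21/4)/(9/4) = 7/3; row 2: (29/4)/(1/4) = 29; row 3: (59/4)/(19/4) = 59/19; row 4: (13/2)/(7/2) = 13/7. Minimum is 13/7 at row 4 (s_4 leaves); pivot element 7/2.
Divide row 4 by 7/2; eliminate column x3 from the other rows.
In the new row 4, the s_2 entry is the old entry divided by the pivot: (-1/2)/(7/2) = -1/7.

-1/7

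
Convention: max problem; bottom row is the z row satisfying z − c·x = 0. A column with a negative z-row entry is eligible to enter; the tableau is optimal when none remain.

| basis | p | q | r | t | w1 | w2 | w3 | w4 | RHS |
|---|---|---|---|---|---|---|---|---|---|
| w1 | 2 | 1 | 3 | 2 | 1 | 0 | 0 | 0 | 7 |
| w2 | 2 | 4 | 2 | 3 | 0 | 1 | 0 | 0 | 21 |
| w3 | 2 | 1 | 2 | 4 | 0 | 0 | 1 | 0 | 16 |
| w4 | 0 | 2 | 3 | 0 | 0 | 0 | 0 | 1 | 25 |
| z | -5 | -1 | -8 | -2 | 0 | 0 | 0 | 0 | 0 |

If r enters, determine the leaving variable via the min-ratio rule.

w1

Column r entries and ratios — w1: 7/3 = 7/3; w2: 21/2 = 21/2; w3: 16/2 = 8; w4: 25/3 = 25/3.
Smallest ratio is 7/3 in the row of w1, so w1 leaves.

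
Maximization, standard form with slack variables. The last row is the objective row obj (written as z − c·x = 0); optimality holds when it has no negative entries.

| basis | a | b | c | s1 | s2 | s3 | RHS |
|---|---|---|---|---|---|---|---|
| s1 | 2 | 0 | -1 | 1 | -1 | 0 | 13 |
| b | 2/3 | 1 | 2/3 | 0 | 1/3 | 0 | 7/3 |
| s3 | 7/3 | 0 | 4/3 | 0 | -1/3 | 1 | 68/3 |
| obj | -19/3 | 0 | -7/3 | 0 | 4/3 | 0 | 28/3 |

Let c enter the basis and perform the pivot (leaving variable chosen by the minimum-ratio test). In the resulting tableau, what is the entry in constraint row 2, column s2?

Ratio test on column c — row 1: entry -1 ≤ 0; row 2: (7/3)/(2/3) = 7/2; row 3: (68/3)/(4/3) = 17. Minimum is 7/2 at row 2 (b leaves); pivot element 2/3.
Divide row 2 by 2/3; eliminate column c from the other rows.
In the new row 2, the s2 entry is the old entry divided by the pivot: (1/3)/(2/3) = 1/2.

1/2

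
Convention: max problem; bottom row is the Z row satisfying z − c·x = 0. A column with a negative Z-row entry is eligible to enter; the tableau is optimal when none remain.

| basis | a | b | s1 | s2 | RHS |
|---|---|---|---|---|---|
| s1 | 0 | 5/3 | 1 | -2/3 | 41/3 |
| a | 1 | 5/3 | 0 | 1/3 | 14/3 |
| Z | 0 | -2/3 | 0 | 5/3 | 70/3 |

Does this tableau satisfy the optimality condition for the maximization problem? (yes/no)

The Z-row has a negative entry -2/3 in column b, so it is not optimal.

no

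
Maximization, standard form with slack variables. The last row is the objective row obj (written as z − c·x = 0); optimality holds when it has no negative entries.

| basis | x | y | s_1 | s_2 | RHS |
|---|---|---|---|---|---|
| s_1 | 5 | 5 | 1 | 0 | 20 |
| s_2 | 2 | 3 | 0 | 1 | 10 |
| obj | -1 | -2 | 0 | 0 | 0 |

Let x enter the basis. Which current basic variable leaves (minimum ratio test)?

Column x entries and ratios — s_1: 20/5 = 4; s_2: 10/2 = 5.
Smallest ratio is 4 in the row of s_1, so s_1 leaves.

s_1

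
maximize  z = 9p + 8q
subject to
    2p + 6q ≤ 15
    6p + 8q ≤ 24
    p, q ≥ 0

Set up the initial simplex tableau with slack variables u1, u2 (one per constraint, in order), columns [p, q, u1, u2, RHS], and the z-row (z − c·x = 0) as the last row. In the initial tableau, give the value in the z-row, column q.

-8

The z-row carries the negated objective coefficients: the q entry is -8.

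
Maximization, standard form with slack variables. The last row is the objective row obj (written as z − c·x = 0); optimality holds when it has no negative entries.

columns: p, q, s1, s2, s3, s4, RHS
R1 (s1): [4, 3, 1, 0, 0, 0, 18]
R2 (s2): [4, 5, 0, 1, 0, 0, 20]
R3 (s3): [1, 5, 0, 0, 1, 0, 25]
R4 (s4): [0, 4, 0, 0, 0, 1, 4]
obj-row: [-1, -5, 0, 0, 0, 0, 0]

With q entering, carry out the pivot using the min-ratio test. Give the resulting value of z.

5

Ratio test on column q — row 1: 18/3 = 6; row 2: 20/5 = 4; row 3: 25/5 = 5; row 4: 4/4 = 1. Minimum is 1 at row 4 (s4 leaves); pivot element 4.
Pivot on row 4; the obj-row RHS becomes 0 − (-5)·1 = 5.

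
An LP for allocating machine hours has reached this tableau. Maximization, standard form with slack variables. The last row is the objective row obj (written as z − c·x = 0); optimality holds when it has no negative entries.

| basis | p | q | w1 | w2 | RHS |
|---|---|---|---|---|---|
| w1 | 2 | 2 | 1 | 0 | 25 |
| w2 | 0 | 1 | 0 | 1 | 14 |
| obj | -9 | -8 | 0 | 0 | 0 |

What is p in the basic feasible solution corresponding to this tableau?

0

p is not in the basis, so in the current basic feasible solution p = 0.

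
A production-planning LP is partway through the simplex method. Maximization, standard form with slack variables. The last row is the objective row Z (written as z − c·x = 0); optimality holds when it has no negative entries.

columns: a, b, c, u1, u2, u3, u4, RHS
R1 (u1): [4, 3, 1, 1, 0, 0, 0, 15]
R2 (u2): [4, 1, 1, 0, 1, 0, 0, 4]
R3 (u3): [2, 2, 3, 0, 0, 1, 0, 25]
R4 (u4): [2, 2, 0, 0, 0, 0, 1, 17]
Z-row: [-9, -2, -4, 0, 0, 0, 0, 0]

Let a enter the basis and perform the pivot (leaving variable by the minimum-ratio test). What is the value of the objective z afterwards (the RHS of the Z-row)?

Ratio test on column a — row 1: 15/4 = 15/4; row 2: 4/4 = 1; row 3: 25/2 = 25/2; row 4: 17/2 = 17/2. Minimum is 1 at row 2 (u2 leaves); pivot element 4.
Pivot on row 2; the Z-row RHS becomes 0 − (-9)·1 = 9.

9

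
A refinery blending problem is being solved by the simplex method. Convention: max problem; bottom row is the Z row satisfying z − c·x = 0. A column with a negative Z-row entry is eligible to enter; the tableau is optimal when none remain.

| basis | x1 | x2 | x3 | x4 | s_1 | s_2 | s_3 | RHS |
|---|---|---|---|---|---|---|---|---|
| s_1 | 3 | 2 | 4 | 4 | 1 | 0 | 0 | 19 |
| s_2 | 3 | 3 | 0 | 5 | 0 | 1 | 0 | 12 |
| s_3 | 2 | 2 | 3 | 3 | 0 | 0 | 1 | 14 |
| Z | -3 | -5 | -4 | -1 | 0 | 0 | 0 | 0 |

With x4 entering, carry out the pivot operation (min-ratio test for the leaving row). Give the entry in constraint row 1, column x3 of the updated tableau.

Ratio test on column x4 — row 1: 19/4 = 19/4; row 2: 12/5 = 12/5; row 3: 14/3 = 14/3. Minimum is 12/5 at row 2 (s_2 leaves); pivot element 5.
Divide row 2 by 5; eliminate column x4 from the other rows.
Row 1 update in column x3: 4 − 4·0 = 4.

4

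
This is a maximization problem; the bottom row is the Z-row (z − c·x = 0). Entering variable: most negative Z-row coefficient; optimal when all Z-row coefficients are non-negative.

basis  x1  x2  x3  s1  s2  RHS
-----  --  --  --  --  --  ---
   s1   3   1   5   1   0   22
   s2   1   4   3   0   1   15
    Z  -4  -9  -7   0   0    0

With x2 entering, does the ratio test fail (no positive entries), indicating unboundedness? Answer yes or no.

no

Column x2 has positive entries in row(s) 1, 2, so the ratio test bounds it — not unbounded.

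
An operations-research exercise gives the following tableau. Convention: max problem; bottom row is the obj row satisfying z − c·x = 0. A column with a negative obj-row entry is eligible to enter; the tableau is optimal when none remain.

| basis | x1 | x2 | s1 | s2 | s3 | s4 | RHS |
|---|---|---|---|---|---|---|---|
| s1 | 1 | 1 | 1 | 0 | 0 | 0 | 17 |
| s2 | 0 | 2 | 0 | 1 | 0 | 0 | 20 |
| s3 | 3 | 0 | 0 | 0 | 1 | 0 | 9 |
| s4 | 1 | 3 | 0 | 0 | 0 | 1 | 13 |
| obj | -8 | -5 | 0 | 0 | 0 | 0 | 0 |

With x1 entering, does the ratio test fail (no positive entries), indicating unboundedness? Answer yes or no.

Column x1 has positive entries in row(s) 1, 3, 4, so the ratio test bounds it — not unbounded.

no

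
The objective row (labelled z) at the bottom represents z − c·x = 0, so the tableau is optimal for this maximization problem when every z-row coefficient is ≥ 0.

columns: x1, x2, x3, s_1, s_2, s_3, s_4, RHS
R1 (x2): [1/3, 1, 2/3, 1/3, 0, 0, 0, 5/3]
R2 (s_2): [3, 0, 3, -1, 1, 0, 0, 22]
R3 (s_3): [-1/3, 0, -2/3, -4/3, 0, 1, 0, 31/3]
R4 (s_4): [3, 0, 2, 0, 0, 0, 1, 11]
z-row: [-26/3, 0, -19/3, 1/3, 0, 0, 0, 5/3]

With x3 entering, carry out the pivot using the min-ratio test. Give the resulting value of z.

35/2

Ratio test on column x3 — row 1: (5/3)/(2/3) = 5/2; row 2: 22/3 = 22/3; row 3: entry -2/3 ≤ 0; row 4: 11/2 = 11/2. Minimum is 5/2 at row 1 (x2 leaves); pivot element 2/3.
Pivot on row 1; the z-row RHS becomes 5/3 − (-19/3)·(5/2) = 35/2.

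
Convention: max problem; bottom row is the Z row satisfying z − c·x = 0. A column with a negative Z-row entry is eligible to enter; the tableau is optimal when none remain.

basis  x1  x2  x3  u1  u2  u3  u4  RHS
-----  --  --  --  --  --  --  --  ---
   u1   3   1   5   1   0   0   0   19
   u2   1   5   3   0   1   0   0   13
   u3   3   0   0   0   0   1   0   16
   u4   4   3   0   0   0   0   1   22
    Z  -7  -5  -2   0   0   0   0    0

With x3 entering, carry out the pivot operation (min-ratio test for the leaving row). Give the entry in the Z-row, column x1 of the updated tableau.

-29/5

Ratio test on column x3 — row 1: 19/5 = 19/5; row 2: 13/3 = 13/3; row 3: entry 0 ≤ 0; row 4: entry 0 ≤ 0. Minimum is 19/5 at row 1 (u1 leaves); pivot element 5.
Divide row 1 by 5; eliminate column x3 from the other rows.
Z-row update in column x1: -7 − (-2)·(3/5) = -29/5.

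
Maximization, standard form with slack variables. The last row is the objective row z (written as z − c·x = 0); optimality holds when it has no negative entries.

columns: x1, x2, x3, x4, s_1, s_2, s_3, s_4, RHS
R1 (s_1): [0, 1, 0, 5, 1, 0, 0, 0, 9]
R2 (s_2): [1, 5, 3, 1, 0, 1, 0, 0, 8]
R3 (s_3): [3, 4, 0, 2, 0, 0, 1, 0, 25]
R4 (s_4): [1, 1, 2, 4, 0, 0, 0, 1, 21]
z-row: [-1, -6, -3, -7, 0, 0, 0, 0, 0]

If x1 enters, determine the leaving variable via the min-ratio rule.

Column x1 entries and ratios — s_1: 0 ≤ 0, skip; s_2: 8/1 = 8; s_3: 25/3 = 25/3; s_4: 21/1 = 21.
Smallest ratio is 8 in the row of s_2, so s_2 leaves.

s_2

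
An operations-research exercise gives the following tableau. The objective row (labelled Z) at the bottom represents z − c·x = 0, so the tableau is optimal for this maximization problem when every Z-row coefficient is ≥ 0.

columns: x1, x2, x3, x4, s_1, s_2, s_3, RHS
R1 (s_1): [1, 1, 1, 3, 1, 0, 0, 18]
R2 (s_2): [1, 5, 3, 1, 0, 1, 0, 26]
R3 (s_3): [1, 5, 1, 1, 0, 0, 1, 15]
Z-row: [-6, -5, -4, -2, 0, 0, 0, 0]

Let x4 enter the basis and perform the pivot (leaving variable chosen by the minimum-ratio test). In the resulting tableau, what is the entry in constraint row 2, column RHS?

20

Ratio test on column x4 — row 1: 18/3 = 6; row 2: 26/1 = 26; row 3: 15/1 = 15. Minimum is 6 at row 1 (s_1 leaves); pivot element 3.
Divide row 1 by 3; eliminate column x4 from the other rows.
Row 2 update in column RHS: 26 − 1·6 = 20.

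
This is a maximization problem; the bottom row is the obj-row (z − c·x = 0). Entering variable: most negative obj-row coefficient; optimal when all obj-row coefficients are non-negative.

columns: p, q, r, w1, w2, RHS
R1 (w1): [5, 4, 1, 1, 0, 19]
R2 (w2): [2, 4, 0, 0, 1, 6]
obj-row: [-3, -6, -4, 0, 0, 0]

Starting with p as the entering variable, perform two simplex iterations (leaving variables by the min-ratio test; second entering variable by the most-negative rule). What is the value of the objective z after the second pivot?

Ratio test on column p — row 1: 19/5 = 19/5; row 2: 6/2 = 3. Minimum is 3 at row 2 (w2 leaves); pivot element 2.
Pivot on row 2; the obj-row RHS becomes 0 − (-3)·3 = 9.
Next entering variable (most negative obj-row entry -4): r.
Ratio test on column r — row 1: 4/1 = 4; row 2: entry 0 ≤ 0. Minimum is 4 at row 1 (w1 leaves); pivot element 1.
After the second pivot the obj-row RHS is 9 − (-4)·4 = 25.

25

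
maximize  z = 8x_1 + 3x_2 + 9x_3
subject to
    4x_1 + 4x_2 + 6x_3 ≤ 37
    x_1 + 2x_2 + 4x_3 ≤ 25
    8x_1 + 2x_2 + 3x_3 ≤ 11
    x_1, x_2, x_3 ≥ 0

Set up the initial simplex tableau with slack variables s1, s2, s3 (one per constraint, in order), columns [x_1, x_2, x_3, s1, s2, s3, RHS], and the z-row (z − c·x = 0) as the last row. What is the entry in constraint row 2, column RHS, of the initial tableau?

The RHS of constraint 2 is b_2 = 25.

25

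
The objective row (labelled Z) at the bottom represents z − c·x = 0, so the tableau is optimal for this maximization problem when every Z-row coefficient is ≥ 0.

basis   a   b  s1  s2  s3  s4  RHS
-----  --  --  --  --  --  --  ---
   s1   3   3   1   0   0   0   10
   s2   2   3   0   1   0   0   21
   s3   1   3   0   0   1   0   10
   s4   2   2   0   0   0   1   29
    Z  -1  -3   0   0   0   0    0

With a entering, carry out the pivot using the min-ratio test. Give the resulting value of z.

10/3

Ratio test on column a — row 1: 10/3 = 10/3; row 2: 21/2 = 21/2; row 3: 10/1 = 10; row 4: 29/2 = 29/2. Minimum is 10/3 at row 1 (s1 leaves); pivot element 3.
Pivot on row 1; the Z-row RHS becomes 0 − (-1)·(10/3) = 10/3.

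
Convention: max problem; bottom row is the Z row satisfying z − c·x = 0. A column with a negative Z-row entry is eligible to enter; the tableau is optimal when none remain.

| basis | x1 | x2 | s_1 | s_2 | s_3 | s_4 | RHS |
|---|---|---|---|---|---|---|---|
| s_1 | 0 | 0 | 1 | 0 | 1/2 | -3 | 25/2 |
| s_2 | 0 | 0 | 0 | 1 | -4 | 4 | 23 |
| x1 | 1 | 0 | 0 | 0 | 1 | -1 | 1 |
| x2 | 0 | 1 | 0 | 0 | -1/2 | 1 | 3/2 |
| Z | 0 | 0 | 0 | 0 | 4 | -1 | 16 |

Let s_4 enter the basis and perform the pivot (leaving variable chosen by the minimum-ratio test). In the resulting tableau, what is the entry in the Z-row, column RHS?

Ratio test on column s_4 — row 1: entry -3 ≤ 0; row 2: 23/4 = 23/4; row 3: entry -1 ≤ 0; row 4: (3/2)/1 = 3/2. Minimum is 3/2 at row 4 (x2 leaves); pivot element 1.
Divide row 4 by 1; eliminate column s_4 from the other rows.
Z-row update in column RHS: 16 − (-1)·(3/2) = 35/2.

35/2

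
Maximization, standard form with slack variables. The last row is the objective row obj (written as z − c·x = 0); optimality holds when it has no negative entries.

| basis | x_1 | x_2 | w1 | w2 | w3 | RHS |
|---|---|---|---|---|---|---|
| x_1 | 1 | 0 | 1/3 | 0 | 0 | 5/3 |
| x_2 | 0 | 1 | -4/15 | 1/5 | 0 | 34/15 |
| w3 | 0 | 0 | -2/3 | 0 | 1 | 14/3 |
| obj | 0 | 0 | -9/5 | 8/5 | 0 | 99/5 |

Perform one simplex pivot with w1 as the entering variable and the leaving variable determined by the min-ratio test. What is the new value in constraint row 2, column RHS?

Ratio test on column w1 — row 1: (5/3)/(1/3) = 5; row 2: entry -4/15 ≤ 0; row 3: entry -2/3 ≤ 0. Minimum is 5 at row 1 (x_1 leaves); pivot element 1/3.
Divide row 1 by 1/3; eliminate column w1 from the other rows.
Row 2 update in column RHS: 34/15 − (-4/15)·5 = 18/5.

18/5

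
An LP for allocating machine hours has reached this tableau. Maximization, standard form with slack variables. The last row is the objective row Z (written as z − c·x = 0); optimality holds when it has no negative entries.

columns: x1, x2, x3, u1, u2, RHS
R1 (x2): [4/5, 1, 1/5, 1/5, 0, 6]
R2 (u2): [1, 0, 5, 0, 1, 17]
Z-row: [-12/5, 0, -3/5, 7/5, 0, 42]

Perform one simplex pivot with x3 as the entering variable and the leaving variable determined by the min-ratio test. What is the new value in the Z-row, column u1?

7/5

Ratio test on column x3 — row 1: 6/(1/5) = 30; row 2: 17/5 = 17/5. Minimum is 17/5 at row 2 (u2 leaves); pivot element 5.
Divide row 2 by 5; eliminate column x3 from the other rows.
Z-row update in column u1: 7/5 − (-3/5)·0 = 7/5.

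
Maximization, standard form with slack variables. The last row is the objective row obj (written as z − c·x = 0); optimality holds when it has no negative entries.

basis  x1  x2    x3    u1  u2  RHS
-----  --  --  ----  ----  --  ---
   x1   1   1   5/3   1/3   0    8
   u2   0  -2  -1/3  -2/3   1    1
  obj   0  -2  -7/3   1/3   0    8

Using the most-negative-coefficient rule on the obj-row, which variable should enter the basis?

Negative obj-row entries: x2: -2, x3: -7/3.
The most negative is -7/3 in column x3, so x3 enters.

x3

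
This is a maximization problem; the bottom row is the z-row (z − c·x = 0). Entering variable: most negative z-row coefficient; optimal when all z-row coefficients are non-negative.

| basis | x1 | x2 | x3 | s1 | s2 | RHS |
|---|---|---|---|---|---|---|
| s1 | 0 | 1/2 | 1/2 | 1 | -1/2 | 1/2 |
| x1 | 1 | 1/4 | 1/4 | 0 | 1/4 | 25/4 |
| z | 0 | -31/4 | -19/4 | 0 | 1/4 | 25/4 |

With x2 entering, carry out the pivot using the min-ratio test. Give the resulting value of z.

Ratio test on column x2 — row 1: (1/2)/(1/2) = 1; row 2: (25/4)/(1/4) = 25. Minimum is 1 at row 1 (s1 leaves); pivot element 1/2.
Pivot on row 1; the z-row RHS becomes 25/4 − (-31/4)·1 = 14.

14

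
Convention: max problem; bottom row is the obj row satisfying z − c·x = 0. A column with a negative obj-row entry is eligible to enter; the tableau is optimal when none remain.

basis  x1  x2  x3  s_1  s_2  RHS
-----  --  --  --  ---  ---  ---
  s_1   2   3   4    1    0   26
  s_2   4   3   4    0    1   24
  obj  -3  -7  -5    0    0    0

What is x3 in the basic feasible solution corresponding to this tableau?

x3 is not in the basis, so in the current basic feasible solution x3 = 0.

0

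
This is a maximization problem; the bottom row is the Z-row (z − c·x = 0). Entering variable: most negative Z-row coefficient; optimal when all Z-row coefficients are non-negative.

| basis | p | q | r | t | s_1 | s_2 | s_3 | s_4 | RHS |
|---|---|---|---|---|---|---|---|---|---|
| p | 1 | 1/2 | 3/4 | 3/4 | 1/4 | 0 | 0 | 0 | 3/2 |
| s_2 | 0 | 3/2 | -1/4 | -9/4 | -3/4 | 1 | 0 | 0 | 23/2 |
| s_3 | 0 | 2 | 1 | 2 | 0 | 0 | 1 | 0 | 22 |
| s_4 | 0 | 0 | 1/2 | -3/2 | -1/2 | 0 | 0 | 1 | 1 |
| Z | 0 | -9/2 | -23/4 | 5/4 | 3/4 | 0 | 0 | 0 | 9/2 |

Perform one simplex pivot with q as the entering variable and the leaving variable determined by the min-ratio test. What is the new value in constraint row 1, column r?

Ratio test on column q — row 1: (3/2)/(1/2) = 3; row 2: (23/2)/(3/2) = 23/3; row 3: 22/2 = 11; row 4: entry 0 ≤ 0. Minimum is 3 at row 1 (p leaves); pivot element 1/2.
Divide row 1 by 1/2; eliminate column q from the other rows.
In the new row 1, the r entry is the old entry divided by the pivot: (3/4)/(1/2) = 3/2.

3/2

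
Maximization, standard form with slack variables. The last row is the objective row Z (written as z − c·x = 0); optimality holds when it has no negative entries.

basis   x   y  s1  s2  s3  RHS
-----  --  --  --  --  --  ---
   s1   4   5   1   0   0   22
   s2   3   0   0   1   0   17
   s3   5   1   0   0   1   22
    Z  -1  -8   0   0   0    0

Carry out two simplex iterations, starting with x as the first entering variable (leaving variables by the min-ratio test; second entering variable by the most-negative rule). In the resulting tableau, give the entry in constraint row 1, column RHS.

22/21

Ratio test on column x — row 1: 22/4 = 11/2; row 2: 17/3 = 17/3; row 3: 22/5 = 22/5. Minimum is 22/5 at row 3 (s3 leaves); pivot element 5.
Divide row 3 by 5; eliminate column x from the other rows.
Second iteration: most negative Z-row entry is -39/5 in column y, so y enters.
Ratio test on column y — row 1: (22/5)/(21/5) = 22/21; row 2: entry -3/5 ≤ 0; row 3: (22/5)/(1/5) = 22. Minimum is 22/21 at row 1 (s1 leaves); pivot element 21/5.
Divide row 1 by 21/5; eliminate column y from the other rows.
After both pivots, the entry at constraint row 1, column RHS is 22/21.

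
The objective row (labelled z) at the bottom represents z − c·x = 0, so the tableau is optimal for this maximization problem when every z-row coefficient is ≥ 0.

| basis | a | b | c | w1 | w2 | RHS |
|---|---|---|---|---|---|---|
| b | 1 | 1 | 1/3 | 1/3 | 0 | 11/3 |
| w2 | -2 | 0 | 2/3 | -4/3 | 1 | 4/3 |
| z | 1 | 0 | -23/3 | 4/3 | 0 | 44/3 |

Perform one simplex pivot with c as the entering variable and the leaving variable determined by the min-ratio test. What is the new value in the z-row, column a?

-22

Ratio test on column c — row 1: (11/3)/(1/3) = 11; row 2: (4/3)/(2/3) = 2. Minimum is 2 at row 2 (w2 leaves); pivot element 2/3.
Divide row 2 by 2/3; eliminate column c from the other rows.
z-row update in column a: 1 − (-23/3)·(-3) = -22.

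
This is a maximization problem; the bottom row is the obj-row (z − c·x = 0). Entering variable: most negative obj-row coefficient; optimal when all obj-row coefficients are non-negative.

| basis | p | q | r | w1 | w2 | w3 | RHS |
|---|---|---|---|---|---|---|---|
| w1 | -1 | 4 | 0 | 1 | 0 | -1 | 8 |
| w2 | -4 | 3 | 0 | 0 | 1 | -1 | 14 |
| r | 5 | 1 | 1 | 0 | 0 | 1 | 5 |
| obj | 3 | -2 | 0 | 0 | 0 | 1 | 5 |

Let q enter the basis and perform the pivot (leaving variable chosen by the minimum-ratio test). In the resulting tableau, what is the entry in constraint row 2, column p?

-13/4

Ratio test on column q — row 1: 8/4 = 2; row 2: 14/3 = 14/3; row 3: 5/1 = 5. Minimum is 2 at row 1 (w1 leaves); pivot element 4.
Divide row 1 by 4; eliminate column q from the other rows.
Row 2 update in column p: -4 − 3·(-1/4) = -13/4.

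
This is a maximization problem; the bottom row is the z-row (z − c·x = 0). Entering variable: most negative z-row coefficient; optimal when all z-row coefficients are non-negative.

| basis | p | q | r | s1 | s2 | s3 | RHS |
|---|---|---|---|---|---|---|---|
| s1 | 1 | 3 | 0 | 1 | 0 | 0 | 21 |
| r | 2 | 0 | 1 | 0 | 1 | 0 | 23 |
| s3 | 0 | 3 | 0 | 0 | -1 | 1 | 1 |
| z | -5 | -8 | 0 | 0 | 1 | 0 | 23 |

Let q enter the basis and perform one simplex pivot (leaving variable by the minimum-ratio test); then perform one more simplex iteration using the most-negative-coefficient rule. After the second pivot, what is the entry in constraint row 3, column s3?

1/3

Ratio test on column q — row 1: 21/3 = 7; row 2: entry 0 ≤ 0; row 3: 1/3 = 1/3. Minimum is 1/3 at row 3 (s3 leaves); pivot element 3.
Divide row 3 by 3; eliminate column q from the other rows.
Second iteration: most negative z-row entry is -5 in column p, so p enters.
Ratio test on column p — row 1: 20/1 = 20; row 2: 23/2 = 23/2; row 3: entry 0 ≤ 0. Minimum is 23/2 at row 2 (r leaves); pivot element 2.
Divide row 2 by 2; eliminate column p from the other rows.
After both pivots, the entry at constraint row 3, column s3 is 1/3.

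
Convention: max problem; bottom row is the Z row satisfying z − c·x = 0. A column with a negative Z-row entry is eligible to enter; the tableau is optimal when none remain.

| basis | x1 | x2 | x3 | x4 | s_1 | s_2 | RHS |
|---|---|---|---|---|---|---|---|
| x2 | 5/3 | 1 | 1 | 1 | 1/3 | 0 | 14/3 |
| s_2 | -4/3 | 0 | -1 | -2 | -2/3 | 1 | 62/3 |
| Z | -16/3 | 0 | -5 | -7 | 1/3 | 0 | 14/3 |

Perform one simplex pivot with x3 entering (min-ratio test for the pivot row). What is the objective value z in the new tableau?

28

Ratio test on column x3 — row 1: (14/3)/1 = 14/3; row 2: entry -1 ≤ 0. Minimum is 14/3 at row 1 (x2 leaves); pivot element 1.
Pivot on row 1; the Z-row RHS becomes 14/3 − (-5)·(14/3) = 28.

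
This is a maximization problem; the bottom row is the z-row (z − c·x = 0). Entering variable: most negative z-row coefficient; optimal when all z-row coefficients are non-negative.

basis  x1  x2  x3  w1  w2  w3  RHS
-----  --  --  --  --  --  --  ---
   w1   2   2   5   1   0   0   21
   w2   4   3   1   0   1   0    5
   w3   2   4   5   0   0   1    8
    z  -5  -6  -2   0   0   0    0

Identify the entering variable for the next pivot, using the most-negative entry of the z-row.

Negative z-row entries: x1: -5, x2: -6, x3: -2.
The most negative is -6 in column x2, so x2 enters.

x2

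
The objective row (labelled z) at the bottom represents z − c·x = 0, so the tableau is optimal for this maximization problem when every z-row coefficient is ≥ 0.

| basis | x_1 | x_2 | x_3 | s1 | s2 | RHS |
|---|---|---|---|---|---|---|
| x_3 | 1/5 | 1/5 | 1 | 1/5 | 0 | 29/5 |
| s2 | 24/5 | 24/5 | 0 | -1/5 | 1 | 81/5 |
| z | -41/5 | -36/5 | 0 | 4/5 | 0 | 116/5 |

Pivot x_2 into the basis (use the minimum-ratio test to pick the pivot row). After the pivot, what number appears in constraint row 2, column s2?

5/24

Ratio test on column x_2 — row 1: (29/5)/(1/5) = 29; row 2: (81/5)/(24/5) = 27/8. Minimum is 27/8 at row 2 (s2 leaves); pivot element 24/5.
Divide row 2 by 24/5; eliminate column x_2 from the other rows.
In the new row 2, the s2 entry is the old entry divided by the pivot: 1/(24/5) = 5/24.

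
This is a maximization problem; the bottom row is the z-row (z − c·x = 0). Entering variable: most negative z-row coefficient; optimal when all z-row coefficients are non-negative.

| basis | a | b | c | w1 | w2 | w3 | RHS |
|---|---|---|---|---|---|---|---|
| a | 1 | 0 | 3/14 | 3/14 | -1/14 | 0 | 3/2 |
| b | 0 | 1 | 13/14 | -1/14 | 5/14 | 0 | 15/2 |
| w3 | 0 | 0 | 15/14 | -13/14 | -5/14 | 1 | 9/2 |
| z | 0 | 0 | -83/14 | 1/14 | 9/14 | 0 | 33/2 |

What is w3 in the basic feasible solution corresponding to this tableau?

w3 is basic (row 3); its value is the RHS of that row, 9/2.

9/2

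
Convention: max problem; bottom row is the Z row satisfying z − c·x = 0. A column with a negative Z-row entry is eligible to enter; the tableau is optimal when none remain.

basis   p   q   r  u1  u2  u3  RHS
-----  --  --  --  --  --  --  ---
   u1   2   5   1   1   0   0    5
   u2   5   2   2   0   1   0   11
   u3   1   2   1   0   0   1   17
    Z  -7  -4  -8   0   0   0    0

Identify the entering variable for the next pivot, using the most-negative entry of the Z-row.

Negative Z-row entries: p: -7, q: -4, r: -8.
The most negative is -8 in column r, so r enters.

r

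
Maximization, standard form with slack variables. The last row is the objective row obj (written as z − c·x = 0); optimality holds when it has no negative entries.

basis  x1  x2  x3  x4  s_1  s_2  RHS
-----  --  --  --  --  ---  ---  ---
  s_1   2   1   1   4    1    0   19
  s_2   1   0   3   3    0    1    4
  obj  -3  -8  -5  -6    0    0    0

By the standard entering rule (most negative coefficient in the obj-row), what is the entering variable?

x2

Negative obj-row entries: x1: -3, x2: -8, x3: -5, x4: -6.
The most negative is -8 in column x2, so x2 enters.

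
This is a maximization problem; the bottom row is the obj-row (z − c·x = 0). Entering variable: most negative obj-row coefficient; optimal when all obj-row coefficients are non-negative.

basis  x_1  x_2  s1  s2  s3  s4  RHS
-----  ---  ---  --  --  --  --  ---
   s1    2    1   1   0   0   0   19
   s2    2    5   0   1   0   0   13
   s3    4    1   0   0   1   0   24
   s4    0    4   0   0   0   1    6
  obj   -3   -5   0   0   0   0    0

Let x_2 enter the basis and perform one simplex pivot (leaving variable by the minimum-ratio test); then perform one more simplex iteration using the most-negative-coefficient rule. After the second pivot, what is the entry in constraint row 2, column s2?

1/2

Ratio test on column x_2 — row 1: 19/1 = 19; row 2: 13/5 = 13/5; row 3: 24/1 = 24; row 4: 6/4 = 3/2. Minimum is 3/2 at row 4 (s4 leaves); pivot element 4.
Divide row 4 by 4; eliminate column x_2 from the other rows.
Second iteration: most negative obj-row entry is -3 in column x_1, so x_1 enters.
Ratio test on column x_1 — row 1: (35/2)/2 = 35/4; row 2: (11/2)/2 = 11/4; row 3: (45/2)/4 = 45/8; row 4: entry 0 ≤ 0. Minimum is 11/4 at row 2 (s2 leaves); pivot element 2.
Divide row 2 by 2; eliminate column x_1 from the other rows.
After both pivots, the entry at constraint row 2, column s2 is 1/2.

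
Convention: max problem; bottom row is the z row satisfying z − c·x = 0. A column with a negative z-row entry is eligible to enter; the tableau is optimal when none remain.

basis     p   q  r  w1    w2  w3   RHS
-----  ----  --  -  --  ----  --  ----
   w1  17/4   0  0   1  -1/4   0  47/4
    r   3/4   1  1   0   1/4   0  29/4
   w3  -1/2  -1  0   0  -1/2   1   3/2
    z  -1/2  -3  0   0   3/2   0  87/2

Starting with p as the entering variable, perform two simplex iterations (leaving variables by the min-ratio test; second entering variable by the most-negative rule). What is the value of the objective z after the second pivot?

1027/17

Ratio test on column p — row 1: (47/4)/(17/4) = 47/17; row 2: (29/4)/(3/4) = 29/3; row 3: entry -1/2 ≤ 0. Minimum is 47/17 at row 1 (w1 leaves); pivot element 17/4.
Pivot on row 1; the z-row RHS becomes 87/2 − (-1/2)·(47/17) = 763/17.
Next entering variable (most negative z-row entry -3): q.
Ratio test on column q — row 1: entry 0 ≤ 0; row 2: (88/17)/1 = 88/17; row 3: entry -1 ≤ 0. Minimum is 88/17 at row 2 (r leaves); pivot element 1.
After the second pivot the z-row RHS is 763/17 − (-3)·(88/17) = 1027/17.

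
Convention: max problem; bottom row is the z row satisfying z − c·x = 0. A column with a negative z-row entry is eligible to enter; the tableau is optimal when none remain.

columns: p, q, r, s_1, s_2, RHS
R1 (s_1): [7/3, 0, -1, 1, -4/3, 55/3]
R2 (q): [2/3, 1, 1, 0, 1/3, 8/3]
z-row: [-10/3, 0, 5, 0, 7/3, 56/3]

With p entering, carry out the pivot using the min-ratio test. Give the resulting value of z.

32

Ratio test on column p — row 1: (55/3)/(7/3) = 55/7; row 2: (8/3)/(2/3) = 4. Minimum is 4 at row 2 (q leaves); pivot element 2/3.
Pivot on row 2; the z-row RHS becomes 56/3 − (-10/3)·4 = 32.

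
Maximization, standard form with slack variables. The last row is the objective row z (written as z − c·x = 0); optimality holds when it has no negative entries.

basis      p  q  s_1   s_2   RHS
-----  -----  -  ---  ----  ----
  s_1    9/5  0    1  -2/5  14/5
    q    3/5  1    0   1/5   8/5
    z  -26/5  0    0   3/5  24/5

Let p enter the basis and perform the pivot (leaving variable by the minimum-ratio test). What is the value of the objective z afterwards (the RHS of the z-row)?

116/9

Ratio test on column p — row 1: (14/5)/(9/5) = 14/9; row 2: (8/5)/(3/5) = 8/3. Minimum is 14/9 at row 1 (s_1 leaves); pivot element 9/5.
Pivot on row 1; the z-row RHS becomes 24/5 − (-26/5)·(14/9) = 116/9.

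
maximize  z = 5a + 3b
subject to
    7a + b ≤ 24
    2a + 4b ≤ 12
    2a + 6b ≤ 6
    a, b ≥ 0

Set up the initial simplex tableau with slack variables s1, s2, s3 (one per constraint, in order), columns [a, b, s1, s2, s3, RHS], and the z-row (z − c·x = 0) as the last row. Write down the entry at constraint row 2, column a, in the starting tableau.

2

Constraint 2 has coefficient 2 on a.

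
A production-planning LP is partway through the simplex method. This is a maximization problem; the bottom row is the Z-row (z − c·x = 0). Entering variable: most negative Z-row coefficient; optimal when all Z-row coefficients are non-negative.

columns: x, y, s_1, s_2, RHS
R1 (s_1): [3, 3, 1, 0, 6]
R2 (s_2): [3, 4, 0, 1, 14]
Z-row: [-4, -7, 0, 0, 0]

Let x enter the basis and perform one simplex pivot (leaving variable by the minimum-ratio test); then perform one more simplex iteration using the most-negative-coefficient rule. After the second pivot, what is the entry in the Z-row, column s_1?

7/3

Ratio test on column x — row 1: 6/3 = 2; row 2: 14/3 = 14/3. Minimum is 2 at row 1 (s_1 leaves); pivot element 3.
Divide row 1 by 3; eliminate column x from the other rows.
Second iteration: most negative Z-row entry is -3 in column y, so y enters.
Ratio test on column y — row 1: 2/1 = 2; row 2: 8/1 = 8. Minimum is 2 at row 1 (x leaves); pivot element 1.
Divide row 1 by 1; eliminate column y from the other rows.
After both pivots, the entry at the Z-row, column s_1 is 7/3.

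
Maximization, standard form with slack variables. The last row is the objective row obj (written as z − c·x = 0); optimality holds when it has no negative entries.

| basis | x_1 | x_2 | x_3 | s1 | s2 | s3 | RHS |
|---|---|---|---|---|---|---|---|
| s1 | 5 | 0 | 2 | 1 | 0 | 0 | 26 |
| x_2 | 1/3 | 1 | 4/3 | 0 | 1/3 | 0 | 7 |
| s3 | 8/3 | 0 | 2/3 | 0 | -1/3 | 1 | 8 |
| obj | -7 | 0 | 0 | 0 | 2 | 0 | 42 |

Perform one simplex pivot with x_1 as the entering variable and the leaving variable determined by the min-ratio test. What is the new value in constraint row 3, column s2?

Ratio test on column x_1 — row 1: 26/5 = 26/5; row 2: 7/(1/3) = 21; row 3: 8/(8/3) = 3. Minimum is 3 at row 3 (s3 leaves); pivot element 8/3.
Divide row 3 by 8/3; eliminate column x_1 from the other rows.
In the new row 3, the s2 entry is the old entry divided by the pivot: (-1/3)/(8/3) = -1/8.

-1/8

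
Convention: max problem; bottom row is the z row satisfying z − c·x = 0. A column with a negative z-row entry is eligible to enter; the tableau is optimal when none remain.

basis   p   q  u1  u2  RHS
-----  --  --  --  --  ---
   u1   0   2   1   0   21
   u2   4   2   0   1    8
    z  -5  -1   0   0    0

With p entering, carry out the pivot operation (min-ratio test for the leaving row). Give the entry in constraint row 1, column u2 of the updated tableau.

Ratio test on column p — row 1: entry 0 ≤ 0; row 2: 8/4 = 2. Minimum is 2 at row 2 (u2 leaves); pivot element 4.
Divide row 2 by 4; eliminate column p from the other rows.
Row 1 update in column u2: 0 − 0·(1/4) = 0.

0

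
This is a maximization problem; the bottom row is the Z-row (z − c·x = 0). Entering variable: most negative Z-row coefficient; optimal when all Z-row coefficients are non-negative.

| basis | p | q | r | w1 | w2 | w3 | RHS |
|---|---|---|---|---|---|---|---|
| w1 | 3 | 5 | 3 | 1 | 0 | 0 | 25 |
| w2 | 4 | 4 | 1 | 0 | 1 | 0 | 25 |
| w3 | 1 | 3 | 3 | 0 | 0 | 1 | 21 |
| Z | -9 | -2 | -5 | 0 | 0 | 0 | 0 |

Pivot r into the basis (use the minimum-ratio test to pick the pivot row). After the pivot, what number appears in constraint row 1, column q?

Ratio test on column r — row 1: 25/3 = 25/3; row 2: 25/1 = 25; row 3: 21/3 = 7. Minimum is 7 at row 3 (w3 leaves); pivot element 3.
Divide row 3 by 3; eliminate column r from the other rows.
Row 1 update in column q: 5 − 3·1 = 2.

2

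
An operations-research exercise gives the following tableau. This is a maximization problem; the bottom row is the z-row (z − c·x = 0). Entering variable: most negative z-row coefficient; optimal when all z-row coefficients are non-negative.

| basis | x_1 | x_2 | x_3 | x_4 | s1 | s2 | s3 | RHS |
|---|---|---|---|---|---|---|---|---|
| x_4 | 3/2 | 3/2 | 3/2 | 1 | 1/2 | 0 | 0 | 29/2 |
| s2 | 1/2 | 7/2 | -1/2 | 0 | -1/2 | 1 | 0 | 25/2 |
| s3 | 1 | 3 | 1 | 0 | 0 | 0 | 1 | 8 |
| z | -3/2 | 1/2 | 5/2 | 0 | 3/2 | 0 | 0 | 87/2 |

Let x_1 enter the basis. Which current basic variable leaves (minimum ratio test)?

s3

Column x_1 entries and ratios — x_4: (29/2)/(3/2) = 29/3; s2: (25/2)/(1/2) = 25; s3: 8/1 = 8.
Smallest ratio is 8 in the row of s3, so s3 leaves.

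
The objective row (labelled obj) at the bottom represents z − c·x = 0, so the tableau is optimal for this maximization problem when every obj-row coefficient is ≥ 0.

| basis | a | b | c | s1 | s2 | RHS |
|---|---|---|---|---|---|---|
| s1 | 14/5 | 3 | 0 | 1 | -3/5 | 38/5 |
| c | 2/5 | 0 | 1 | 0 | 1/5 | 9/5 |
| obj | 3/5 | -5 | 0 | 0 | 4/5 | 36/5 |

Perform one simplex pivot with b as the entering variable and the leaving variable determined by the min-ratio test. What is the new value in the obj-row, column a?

Ratio test on column b — row 1: (38/5)/3 = 38/15; row 2: entry 0 ≤ 0. Minimum is 38/15 at row 1 (s1 leaves); pivot element 3.
Divide row 1 by 3; eliminate column b from the other rows.
obj-row update in column a: 3/5 − (-5)·(14/15) = 79/15.

79/15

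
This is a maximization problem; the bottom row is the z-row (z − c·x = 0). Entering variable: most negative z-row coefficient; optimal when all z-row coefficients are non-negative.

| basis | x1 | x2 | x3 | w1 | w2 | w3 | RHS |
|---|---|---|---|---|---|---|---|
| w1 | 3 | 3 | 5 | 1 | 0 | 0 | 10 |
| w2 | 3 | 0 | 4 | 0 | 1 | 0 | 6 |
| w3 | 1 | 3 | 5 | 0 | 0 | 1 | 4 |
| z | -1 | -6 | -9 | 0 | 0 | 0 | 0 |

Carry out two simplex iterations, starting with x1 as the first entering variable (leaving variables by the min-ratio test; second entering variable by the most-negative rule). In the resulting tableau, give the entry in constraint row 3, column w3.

3/11

Ratio test on column x1 — row 1: 10/3 = 10/3; row 2: 6/3 = 2; row 3: 4/1 = 4. Minimum is 2 at row 2 (w2 leaves); pivot element 3.
Divide row 2 by 3; eliminate column x1 from the other rows.
Second iteration: most negative z-row entry is -23/3 in column x3, so x3 enters.
Ratio test on column x3 — row 1: 4/1 = 4; row 2: 2/(4/3) = 3/2; row 3: 2/(11/3) = 6/11. Minimum is 6/11 at row 3 (w3 leaves); pivot element 11/3.
Divide row 3 by 11/3; eliminate column x3 from the other rows.
After both pivots, the entry at constraint row 3, column w3 is 3/11.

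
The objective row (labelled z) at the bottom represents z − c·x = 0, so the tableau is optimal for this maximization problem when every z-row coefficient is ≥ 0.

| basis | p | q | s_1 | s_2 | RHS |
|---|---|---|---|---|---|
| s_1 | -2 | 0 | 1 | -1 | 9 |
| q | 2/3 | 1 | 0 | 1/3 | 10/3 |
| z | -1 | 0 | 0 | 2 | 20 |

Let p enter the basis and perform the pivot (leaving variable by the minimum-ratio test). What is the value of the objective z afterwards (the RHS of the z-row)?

Ratio test on column p — row 1: entry -2 ≤ 0; row 2: (10/3)/(2/3) = 5. Minimum is 5 at row 2 (q leaves); pivot element 2/3.
Pivot on row 2; the z-row RHS becomes 20 − (-1)·5 = 25.

25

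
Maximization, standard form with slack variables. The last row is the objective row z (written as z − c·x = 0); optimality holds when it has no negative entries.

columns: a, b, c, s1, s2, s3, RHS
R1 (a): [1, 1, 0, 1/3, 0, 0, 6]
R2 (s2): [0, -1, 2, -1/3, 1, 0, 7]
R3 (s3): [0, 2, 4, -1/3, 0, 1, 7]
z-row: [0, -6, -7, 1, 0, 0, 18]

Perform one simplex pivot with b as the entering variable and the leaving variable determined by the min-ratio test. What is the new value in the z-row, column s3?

Ratio test on column b — row 1: 6/1 = 6; row 2: entry -1 ≤ 0; row 3: 7/2 = 7/2. Minimum is 7/2 at row 3 (s3 leaves); pivot element 2.
Divide row 3 by 2; eliminate column b from the other rows.
z-row update in column s3: 0 − (-6)·(1/2) = 3.

3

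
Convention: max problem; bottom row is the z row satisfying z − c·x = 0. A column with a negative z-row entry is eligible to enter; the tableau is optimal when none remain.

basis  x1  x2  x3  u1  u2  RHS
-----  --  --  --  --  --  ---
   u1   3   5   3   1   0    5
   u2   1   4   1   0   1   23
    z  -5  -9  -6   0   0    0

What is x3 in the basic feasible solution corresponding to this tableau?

x3 is not in the basis, so in the current basic feasible solution x3 = 0.

0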